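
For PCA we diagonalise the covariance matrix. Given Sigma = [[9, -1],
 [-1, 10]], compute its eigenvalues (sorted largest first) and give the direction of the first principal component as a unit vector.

Step 1 — characteristic polynomial of 2×2 Sigma:
  det(Sigma - λI) = λ² - trace · λ + det = 0.
  trace = 9 + 10 = 19, det = 9·10 - (-1)² = 89.
Step 2 — discriminant:
  Δ = trace² - 4·det = 361 - 356 = 5.
Step 3 — eigenvalues:
  λ = (trace ± √Δ)/2 = (19 ± 2.2361)/2,
  λ_1 = 10.618,  λ_2 = 8.382.

Step 4 — unit eigenvector for λ_1: solve (Sigma - λ_1 I)v = 0. First row:
  (9 - 10.618)·v_x + (-1)·v_y = 0, i.e. (-1.618)·v_x + (-1)·v_y = 0,
  so v ∝ (b, λ_1 - a) = (-1, 1.618); multiply by -1 so the first entry is positive: u = (1, -1.618).
  ||u|| = √((1)² + (-1.618)²) = √(3.618) ≈ 1.9021,
  v_1 = u/||u|| ≈ (0.5257, -0.8507) (||v_1|| = 1).

λ_1 = 10.618,  λ_2 = 8.382;  v_1 ≈ (0.5257, -0.8507)


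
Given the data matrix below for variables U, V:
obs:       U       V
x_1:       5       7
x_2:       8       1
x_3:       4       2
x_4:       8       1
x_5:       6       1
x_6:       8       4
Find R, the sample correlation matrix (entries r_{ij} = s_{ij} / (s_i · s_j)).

Step 1 — column means:
  mean(U) = (5 + 8 + 4 + 8 + 6 + 8) / 6 = 39/6 = 6.5
  mean(V) = (7 + 1 + 2 + 1 + 1 + 4) / 6 = 16/6 = 2.6667

Step 2 — sample variances and covariances s[i,j] = (1/(n-1)) · Σ_k (x_{k,i} - mean_i) · (x_{k,j} - mean_j), with n-1 = 5:
  s[U,U] = ((-1.5)·(-1.5) + (1.5)·(1.5) + (-2.5)·(-2.5) + (1.5)·(1.5) + (-0.5)·(-0.5) + (1.5)·(1.5)) / 5 = 15.5/5 = 3.1
  s[U,V] = ((-1.5)·(4.3333) + (1.5)·(-1.6667) + (-2.5)·(-0.6667) + (1.5)·(-1.6667) + (-0.5)·(-1.6667) + (1.5)·(1.3333)) / 5 = -7/5 = -1.4
  s[V,V] = ((4.3333)·(4.3333) + (-1.6667)·(-1.6667) + (-0.6667)·(-0.6667) + (-1.6667)·(-1.6667) + (-1.6667)·(-1.6667) + (1.3333)·(1.3333)) / 5 = 29.3333/5 = 5.8667
  Sample standard deviations s_i = √(s[i,i]):
  s(U) = √(3.1) = 1.7607
  s(V) = √(5.8667) = 2.4221

Step 3 — r_{ij} = s_{ij} / (s_i · s_j):
  r[U,U] = 1 (diagonal).
  r[U,V] = -1.4 / (1.7607 · 2.4221) = -1.4 / 4.2646 = -0.3283
  r[V,V] = 1 (diagonal).

R is symmetric with unit diagonal. Assembling:

R = [[1, -0.3283],
 [-0.3283, 1]]


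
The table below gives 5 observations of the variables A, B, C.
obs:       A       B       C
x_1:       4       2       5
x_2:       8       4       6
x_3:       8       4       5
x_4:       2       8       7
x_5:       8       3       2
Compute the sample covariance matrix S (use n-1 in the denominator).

Step 1 — column means:
  mean(A) = (4 + 8 + 8 + 2 + 8) / 5 = 30/5 = 6
  mean(B) = (2 + 4 + 4 + 8 + 3) / 5 = 21/5 = 4.2
  mean(C) = (5 + 6 + 5 + 7 + 2) / 5 = 25/5 = 5

Step 2 — sample covariance S[i,j] = (1/(n-1)) · Σ_k (x_{k,i} - mean_i) · (x_{k,j} - mean_j), with n-1 = 4.
  S[A,A] = ((-2)·(-2) + (2)·(2) + (2)·(2) + (-4)·(-4) + (2)·(2)) / 4 = 32/4 = 8
  S[A,B] = ((-2)·(-2.2) + (2)·(-0.2) + (2)·(-0.2) + (-4)·(3.8) + (2)·(-1.2)) / 4 = -14/4 = -3.5
  S[A,C] = ((-2)·(0) + (2)·(1) + (2)·(0) + (-4)·(2) + (2)·(-3)) / 4 = -12/4 = -3
  S[B,B] = ((-2.2)·(-2.2) + (-0.2)·(-0.2) + (-0.2)·(-0.2) + (3.8)·(3.8) + (-1.2)·(-1.2)) / 4 = 20.8/4 = 5.2
  S[B,C] = ((-2.2)·(0) + (-0.2)·(1) + (-0.2)·(0) + (3.8)·(2) + (-1.2)·(-3)) / 4 = 11/4 = 2.75
  S[C,C] = ((0)·(0) + (1)·(1) + (0)·(0) + (2)·(2) + (-3)·(-3)) / 4 = 14/4 = 3.5

S is symmetric (S[j,i] = S[i,j]). Assembling:

S = [[8, -3.5, -3],
 [-3.5, 5.2, 2.75],
 [-3, 2.75, 3.5]]


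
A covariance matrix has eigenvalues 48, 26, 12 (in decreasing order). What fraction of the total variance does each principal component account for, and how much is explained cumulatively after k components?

Step 1 — total variance = trace(Sigma) = Σ λ_i = 48 + 26 + 12 = 86.

Step 2 — fraction explained by component i = λ_i / Σ λ:
  PC1: 48/86 = 0.5581
  PC2: 26/86 = 0.3023
  PC3: 12/86 = 0.1395

Step 3 — cumulative fraction after k components = (λ_1 + ... + λ_k) / Σ λ:
  k = 1: 48/86 = 0.5581
  k = 2: (48 + 26)/86 = 74/86 = 0.8605
  k = 3: (48 + 26 + 12)/86 = 86/86 = 1

Summary (fraction, with percent):

explained: PC1 0.5581 (55.81%), PC2 0.3023 (30.23%), PC3 0.1395 (13.95%);  cumulative: 0.5581, 0.8605, 1


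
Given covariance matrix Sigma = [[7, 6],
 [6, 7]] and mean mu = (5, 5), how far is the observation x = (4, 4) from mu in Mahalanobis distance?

Step 1 — centre the observation: (x - mu) = (-1, -1).

Step 2 — invert Sigma. det(Sigma) = 7·7 - (6)² = 13.
  Sigma^{-1} = (1/det) · [[d, -b], [-b, a]] = [[0.5385, -0.4615],
 [-0.4615, 0.5385]].

Step 3 — form the quadratic (x - mu)^T · Sigma^{-1} · (x - mu):
  Sigma^{-1} · (x - mu) = (-0.0769, -0.0769).
  (x - mu)^T · [Sigma^{-1} · (x - mu)] = (-1)·(-0.0769) + (-1)·(-0.0769) = 0.1538.

Step 4 — take square root: d = √(0.1538) ≈ 0.3922.

d(x, mu) = √(0.1538) ≈ 0.3922


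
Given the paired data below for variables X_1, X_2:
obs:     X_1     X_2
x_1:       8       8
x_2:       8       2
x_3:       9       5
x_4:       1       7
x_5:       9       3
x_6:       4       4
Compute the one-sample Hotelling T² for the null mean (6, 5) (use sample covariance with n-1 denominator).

Step 1 — sample mean vector:
  mean(X_1) = (8 + 8 + 9 + 1 + 9 + 4) / 6 = 39/6 = 6.5
  mean(X_2) = (8 + 2 + 5 + 7 + 3 + 4) / 6 = 29/6 = 4.8333
  x̄ = (6.5, 4.8333),  deviation x̄ - mu_0 = (6.5, 4.8333) - (6, 5) = (0.5, -0.1667).

Step 2 — sample covariance matrix, S[i,j] = (1/(n-1)) · Σ_k (x_{k,i} - mean_i) · (x_{k,j} - mean_j), divisor n-1 = 5:
  S[X_1,X_1] = ((1.5)·(1.5) + (1.5)·(1.5) + (2.5)·(2.5) + (-5.5)·(-5.5) + (2.5)·(2.5) + (-2.5)·(-2.5)) / 5 = 53.5/5 = 10.7
  S[X_1,X_2] = ((1.5)·(3.1667) + (1.5)·(-2.8333) + (2.5)·(0.1667) + (-5.5)·(2.1667) + (2.5)·(-1.8333) + (-2.5)·(-0.8333)) / 5 = -13.5/5 = -2.7
  S[X_2,X_2] = ((3.1667)·(3.1667) + (-2.8333)·(-2.8333) + (0.1667)·(0.1667) + (2.1667)·(2.1667) + (-1.8333)·(-1.8333) + (-0.8333)·(-0.8333)) / 5 = 26.8333/5 = 5.3667
  S = [[10.7, -2.7],
 [-2.7, 5.3667]].

Step 3 — invert S. det(S) = 10.7·5.3667 - (-2.7)² = 50.1333.
  S^{-1} = (1/det) · [[d, -b], [-b, a]] = [[0.107, 0.0539],
 [0.0539, 0.2134]].

Step 4 — quadratic form (x̄ - mu_0)^T · S^{-1} · (x̄ - mu_0):
  S^{-1} · (x̄ - mu_0) = (0.0445, -0.0086),
  (x̄ - mu_0)^T · [...] = (0.5)·(0.0445) + (-0.1667)·(-0.0086) = 0.0237.

Step 5 — scale by n: T² = 6 · 0.0237 = 0.1423.

T² ≈ 0.1423


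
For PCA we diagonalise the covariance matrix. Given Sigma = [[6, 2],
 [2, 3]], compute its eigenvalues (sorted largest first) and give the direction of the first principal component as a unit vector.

Step 1 — characteristic polynomial of 2×2 Sigma:
  det(Sigma - λI) = λ² - trace · λ + det = 0.
  trace = 6 + 3 = 9, det = 6·3 - (2)² = 14.
Step 2 — discriminant:
  Δ = trace² - 4·det = 81 - 56 = 25.
Step 3 — eigenvalues:
  λ = (trace ± √Δ)/2 = (9 ± 5)/2,
  λ_1 = 7,  λ_2 = 2.

Step 4 — unit eigenvector for λ_1: solve (Sigma - λ_1 I)v = 0. First row:
  (6 - 7)·v_x + (2)·v_y = 0, i.e. (-1)·v_x + (2)·v_y = 0,
  so v ∝ (b, λ_1 - a) = (2, 1) = u.
  ||u|| = √((2)² + (1)²) = √(5) ≈ 2.2361,
  v_1 = u/||u|| ≈ (0.8944, 0.4472) (||v_1|| = 1).

λ_1 = 7,  λ_2 = 2;  v_1 ≈ (0.8944, 0.4472)


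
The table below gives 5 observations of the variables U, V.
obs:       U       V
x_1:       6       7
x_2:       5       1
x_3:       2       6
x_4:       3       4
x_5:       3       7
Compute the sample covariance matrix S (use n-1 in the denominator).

Step 1 — column means:
  mean(U) = (6 + 5 + 2 + 3 + 3) / 5 = 19/5 = 3.8
  mean(V) = (7 + 1 + 6 + 4 + 7) / 5 = 25/5 = 5

Step 2 — sample covariance S[i,j] = (1/(n-1)) · Σ_k (x_{k,i} - mean_i) · (x_{k,j} - mean_j), with n-1 = 4.
  S[U,U] = ((2.2)·(2.2) + (1.2)·(1.2) + (-1.8)·(-1.8) + (-0.8)·(-0.8) + (-0.8)·(-0.8)) / 4 = 10.8/4 = 2.7
  S[U,V] = ((2.2)·(2) + (1.2)·(-4) + (-1.8)·(1) + (-0.8)·(-1) + (-0.8)·(2)) / 4 = -3/4 = -0.75
  S[V,V] = ((2)·(2) + (-4)·(-4) + (1)·(1) + (-1)·(-1) + (2)·(2)) / 4 = 26/4 = 6.5

S is symmetric (S[j,i] = S[i,j]). Assembling:

S = [[2.7, -0.75],
 [-0.75, 6.5]]


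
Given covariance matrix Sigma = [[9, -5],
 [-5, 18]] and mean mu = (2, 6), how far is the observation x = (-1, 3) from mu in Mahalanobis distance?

Step 1 — centre the observation: (x - mu) = (-3, -3).

Step 2 — invert Sigma. det(Sigma) = 9·18 - (-5)² = 137.
  Sigma^{-1} = (1/det) · [[d, -b], [-b, a]] = [[0.1314, 0.0365],
 [0.0365, 0.0657]].

Step 3 — form the quadratic (x - mu)^T · Sigma^{-1} · (x - mu):
  Sigma^{-1} · (x - mu) = (-0.5036, -0.3066).
  (x - mu)^T · [Sigma^{-1} · (x - mu)] = (-3)·(-0.5036) + (-3)·(-0.3066) = 2.4307.

Step 4 — take square root: d = √(2.4307) ≈ 1.5591.

d(x, mu) = √(2.4307) ≈ 1.5591


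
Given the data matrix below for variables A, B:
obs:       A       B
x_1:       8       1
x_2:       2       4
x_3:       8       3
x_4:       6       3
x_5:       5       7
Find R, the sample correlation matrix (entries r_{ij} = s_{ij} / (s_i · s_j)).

Step 1 — column means:
  mean(A) = (8 + 2 + 8 + 6 + 5) / 5 = 29/5 = 5.8
  mean(B) = (1 + 4 + 3 + 3 + 7) / 5 = 18/5 = 3.6

Step 2 — sample variances and covariances s[i,j] = (1/(n-1)) · Σ_k (x_{k,i} - mean_i) · (x_{k,j} - mean_j), with n-1 = 4:
  s[A,A] = ((2.2)·(2.2) + (-3.8)·(-3.8) + (2.2)·(2.2) + (0.2)·(0.2) + (-0.8)·(-0.8)) / 4 = 24.8/4 = 6.2
  s[A,B] = ((2.2)·(-2.6) + (-3.8)·(0.4) + (2.2)·(-0.6) + (0.2)·(-0.6) + (-0.8)·(3.4)) / 4 = -11.4/4 = -2.85
  s[B,B] = ((-2.6)·(-2.6) + (0.4)·(0.4) + (-0.6)·(-0.6) + (-0.6)·(-0.6) + (3.4)·(3.4)) / 4 = 19.2/4 = 4.8
  Sample standard deviations s_i = √(s[i,i]):
  s(A) = √(6.2) = 2.49
  s(B) = √(4.8) = 2.1909

Step 3 — r_{ij} = s_{ij} / (s_i · s_j):
  r[A,A] = 1 (diagonal).
  r[A,B] = -2.85 / (2.49 · 2.1909) = -2.85 / 5.4553 = -0.5224
  r[B,B] = 1 (diagonal).

R is symmetric with unit diagonal. Assembling:

R = [[1, -0.5224],
 [-0.5224, 1]]


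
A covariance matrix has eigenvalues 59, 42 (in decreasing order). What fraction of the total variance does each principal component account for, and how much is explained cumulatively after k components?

Step 1 — total variance = trace(Sigma) = Σ λ_i = 59 + 42 = 101.

Step 2 — fraction explained by component i = λ_i / Σ λ:
  PC1: 59/101 = 0.5842
  PC2: 42/101 = 0.4158

Step 3 — cumulative fraction after k components = (λ_1 + ... + λ_k) / Σ λ:
  k = 1: 59/101 = 0.5842
  k = 2: (59 + 42)/101 = 101/101 = 1

Summary (fraction, with percent):

explained: PC1 0.5842 (58.42%), PC2 0.4158 (41.58%);  cumulative: 0.5842, 1


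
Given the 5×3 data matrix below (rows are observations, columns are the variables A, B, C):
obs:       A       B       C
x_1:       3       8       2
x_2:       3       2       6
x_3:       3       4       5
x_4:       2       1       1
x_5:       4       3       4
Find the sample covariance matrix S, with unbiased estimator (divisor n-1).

Step 1 — column means:
  mean(A) = (3 + 3 + 3 + 2 + 4) / 5 = 15/5 = 3
  mean(B) = (8 + 2 + 4 + 1 + 3) / 5 = 18/5 = 3.6
  mean(C) = (2 + 6 + 5 + 1 + 4) / 5 = 18/5 = 3.6

Step 2 — sample covariance S[i,j] = (1/(n-1)) · Σ_k (x_{k,i} - mean_i) · (x_{k,j} - mean_j), with n-1 = 4.
  S[A,A] = ((0)·(0) + (0)·(0) + (0)·(0) + (-1)·(-1) + (1)·(1)) / 4 = 2/4 = 0.5
  S[A,B] = ((0)·(4.4) + (0)·(-1.6) + (0)·(0.4) + (-1)·(-2.6) + (1)·(-0.6)) / 4 = 2/4 = 0.5
  S[A,C] = ((0)·(-1.6) + (0)·(2.4) + (0)·(1.4) + (-1)·(-2.6) + (1)·(0.4)) / 4 = 3/4 = 0.75
  S[B,B] = ((4.4)·(4.4) + (-1.6)·(-1.6) + (0.4)·(0.4) + (-2.6)·(-2.6) + (-0.6)·(-0.6)) / 4 = 29.2/4 = 7.3
  S[B,C] = ((4.4)·(-1.6) + (-1.6)·(2.4) + (0.4)·(1.4) + (-2.6)·(-2.6) + (-0.6)·(0.4)) / 4 = -3.8/4 = -0.95
  S[C,C] = ((-1.6)·(-1.6) + (2.4)·(2.4) + (1.4)·(1.4) + (-2.6)·(-2.6) + (0.4)·(0.4)) / 4 = 17.2/4 = 4.3

S is symmetric (S[j,i] = S[i,j]). Assembling:

S = [[0.5, 0.5, 0.75],
 [0.5, 7.3, -0.95],
 [0.75, -0.95, 4.3]]


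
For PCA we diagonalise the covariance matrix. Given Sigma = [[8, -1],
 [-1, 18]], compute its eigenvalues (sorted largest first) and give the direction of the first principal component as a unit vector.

Step 1 — characteristic polynomial of 2×2 Sigma:
  det(Sigma - λI) = λ² - trace · λ + det = 0.
  trace = 8 + 18 = 26, det = 8·18 - (-1)² = 143.
Step 2 — discriminant:
  Δ = trace² - 4·det = 676 - 572 = 104.
Step 3 — eigenvalues:
  λ = (trace ± √Δ)/2 = (26 ± 10.198)/2,
  λ_1 = 18.099,  λ_2 = 7.901.

Step 4 — unit eigenvector for λ_1: solve (Sigma - λ_1 I)v = 0. First row:
  (8 - 18.099)·v_x + (-1)·v_y = 0, i.e. (-10.099)·v_x + (-1)·v_y = 0,
  so v ∝ (b, λ_1 - a) = (-1, 10.099); multiply by -1 so the first entry is positive: u = (1, -10.099).
  ||u|| = √((1)² + (-10.099)²) = √(102.9902) ≈ 10.1484,
  v_1 = u/||u|| ≈ (0.0985, -0.9951) (||v_1|| = 1).

λ_1 = 18.099,  λ_2 = 7.901;  v_1 ≈ (0.0985, -0.9951)


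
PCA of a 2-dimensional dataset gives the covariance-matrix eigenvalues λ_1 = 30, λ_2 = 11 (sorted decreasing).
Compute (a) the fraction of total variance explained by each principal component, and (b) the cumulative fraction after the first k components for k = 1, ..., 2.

Step 1 — total variance = trace(Sigma) = Σ λ_i = 30 + 11 = 41.

Step 2 — fraction explained by component i = λ_i / Σ λ:
  PC1: 30/41 = 0.7317
  PC2: 11/41 = 0.2683

Step 3 — cumulative fraction after k components = (λ_1 + ... + λ_k) / Σ λ:
  k = 1: 30/41 = 0.7317
  k = 2: (30 + 11)/41 = 41/41 = 1

Summary (fraction, with percent):

explained: PC1 0.7317 (73.17%), PC2 0.2683 (26.83%);  cumulative: 0.7317, 1


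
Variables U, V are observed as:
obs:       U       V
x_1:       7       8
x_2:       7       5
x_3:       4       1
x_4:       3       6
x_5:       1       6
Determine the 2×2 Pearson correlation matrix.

Step 1 — column means:
  mean(U) = (7 + 7 + 4 + 3 + 1) / 5 = 22/5 = 4.4
  mean(V) = (8 + 5 + 1 + 6 + 6) / 5 = 26/5 = 5.2

Step 2 — sample variances and covariances s[i,j] = (1/(n-1)) · Σ_k (x_{k,i} - mean_i) · (x_{k,j} - mean_j), with n-1 = 4:
  s[U,U] = ((2.6)·(2.6) + (2.6)·(2.6) + (-0.4)·(-0.4) + (-1.4)·(-1.4) + (-3.4)·(-3.4)) / 4 = 27.2/4 = 6.8
  s[U,V] = ((2.6)·(2.8) + (2.6)·(-0.2) + (-0.4)·(-4.2) + (-1.4)·(0.8) + (-3.4)·(0.8)) / 4 = 4.6/4 = 1.15
  s[V,V] = ((2.8)·(2.8) + (-0.2)·(-0.2) + (-4.2)·(-4.2) + (0.8)·(0.8) + (0.8)·(0.8)) / 4 = 26.8/4 = 6.7
  Sample standard deviations s_i = √(s[i,i]):
  s(U) = √(6.8) = 2.6077
  s(V) = √(6.7) = 2.5884

Step 3 — r_{ij} = s_{ij} / (s_i · s_j):
  r[U,U] = 1 (diagonal).
  r[U,V] = 1.15 / (2.6077 · 2.5884) = 1.15 / 6.7498 = 0.1704
  r[V,V] = 1 (diagonal).

R is symmetric with unit diagonal. Assembling:

R = [[1, 0.1704],
 [0.1704, 1]]


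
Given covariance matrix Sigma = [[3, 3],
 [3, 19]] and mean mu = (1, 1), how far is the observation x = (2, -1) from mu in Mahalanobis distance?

Step 1 — centre the observation: (x - mu) = (1, -2).

Step 2 — invert Sigma. det(Sigma) = 3·19 - (3)² = 48.
  Sigma^{-1} = (1/det) · [[d, -b], [-b, a]] = [[0.3958, -0.0625],
 [-0.0625, 0.0625]].

Step 3 — form the quadratic (x - mu)^T · Sigma^{-1} · (x - mu):
  Sigma^{-1} · (x - mu) = (0.5208, -0.1875).
  (x - mu)^T · [Sigma^{-1} · (x - mu)] = (1)·(0.5208) + (-2)·(-0.1875) = 0.8958.

Step 4 — take square root: d = √(0.8958) ≈ 0.9465.

d(x, mu) = √(0.8958) ≈ 0.9465


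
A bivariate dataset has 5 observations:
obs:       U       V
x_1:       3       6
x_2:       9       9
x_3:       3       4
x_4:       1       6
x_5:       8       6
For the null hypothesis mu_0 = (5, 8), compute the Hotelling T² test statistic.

Step 1 — sample mean vector:
  mean(U) = (3 + 9 + 3 + 1 + 8) / 5 = 24/5 = 4.8
  mean(V) = (6 + 9 + 4 + 6 + 6) / 5 = 31/5 = 6.2
  x̄ = (4.8, 6.2),  deviation x̄ - mu_0 = (4.8, 6.2) - (5, 8) = (-0.2, -1.8).

Step 2 — sample covariance matrix, S[i,j] = (1/(n-1)) · Σ_k (x_{k,i} - mean_i) · (x_{k,j} - mean_j), divisor n-1 = 4:
  S[U,U] = ((-1.8)·(-1.8) + (4.2)·(4.2) + (-1.8)·(-1.8) + (-3.8)·(-3.8) + (3.2)·(3.2)) / 4 = 48.8/4 = 12.2
  S[U,V] = ((-1.8)·(-0.2) + (4.2)·(2.8) + (-1.8)·(-2.2) + (-3.8)·(-0.2) + (3.2)·(-0.2)) / 4 = 16.2/4 = 4.05
  S[V,V] = ((-0.2)·(-0.2) + (2.8)·(2.8) + (-2.2)·(-2.2) + (-0.2)·(-0.2) + (-0.2)·(-0.2)) / 4 = 12.8/4 = 3.2
  S = [[12.2, 4.05],
 [4.05, 3.2]].

Step 3 — invert S. det(S) = 12.2·3.2 - (4.05)² = 22.6375.
  S^{-1} = (1/det) · [[d, -b], [-b, a]] = [[0.1414, -0.1789],
 [-0.1789, 0.5389]].

Step 4 — quadratic form (x̄ - mu_0)^T · S^{-1} · (x̄ - mu_0):
  S^{-1} · (x̄ - mu_0) = (0.2938, -0.9343),
  (x̄ - mu_0)^T · [...] = (-0.2)·(0.2938) + (-1.8)·(-0.9343) = 1.623.

Step 5 — scale by n: T² = 5 · 1.623 = 8.1149.

T² ≈ 8.1149


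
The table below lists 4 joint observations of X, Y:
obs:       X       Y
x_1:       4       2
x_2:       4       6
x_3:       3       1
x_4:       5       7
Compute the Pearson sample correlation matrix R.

Step 1 — column means:
  mean(X) = (4 + 4 + 3 + 5) / 4 = 16/4 = 4
  mean(Y) = (2 + 6 + 1 + 7) / 4 = 16/4 = 4

Step 2 — sample variances and covariances s[i,j] = (1/(n-1)) · Σ_k (x_{k,i} - mean_i) · (x_{k,j} - mean_j), with n-1 = 3:
  s[X,X] = ((0)·(0) + (0)·(0) + (-1)·(-1) + (1)·(1)) / 3 = 2/3 = 0.6667
  s[X,Y] = ((0)·(-2) + (0)·(2) + (-1)·(-3) + (1)·(3)) / 3 = 6/3 = 2
  s[Y,Y] = ((-2)·(-2) + (2)·(2) + (-3)·(-3) + (3)·(3)) / 3 = 26/3 = 8.6667
  Sample standard deviations s_i = √(s[i,i]):
  s(X) = √(0.6667) = 0.8165
  s(Y) = √(8.6667) = 2.9439

Step 3 — r_{ij} = s_{ij} / (s_i · s_j):
  r[X,X] = 1 (diagonal).
  r[X,Y] = 2 / (0.8165 · 2.9439) = 2 / 2.4037 = 0.8321
  r[Y,Y] = 1 (diagonal).

R is symmetric with unit diagonal. Assembling:

R = [[1, 0.8321],
 [0.8321, 1]]


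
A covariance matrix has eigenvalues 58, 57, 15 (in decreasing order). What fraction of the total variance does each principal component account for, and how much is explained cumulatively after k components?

Step 1 — total variance = trace(Sigma) = Σ λ_i = 58 + 57 + 15 = 130.

Step 2 — fraction explained by component i = λ_i / Σ λ:
  PC1: 58/130 = 0.4462
  PC2: 57/130 = 0.4385
  PC3: 15/130 = 0.1154

Step 3 — cumulative fraction after k components = (λ_1 + ... + λ_k) / Σ λ:
  k = 1: 58/130 = 0.4462
  k = 2: (58 + 57)/130 = 115/130 = 0.8846
  k = 3: (58 + 57 + 15)/130 = 130/130 = 1

Summary (fraction, with percent):

explained: PC1 0.4462 (44.62%), PC2 0.4385 (43.85%), PC3 0.1154 (11.54%);  cumulative: 0.4462, 0.8846, 1


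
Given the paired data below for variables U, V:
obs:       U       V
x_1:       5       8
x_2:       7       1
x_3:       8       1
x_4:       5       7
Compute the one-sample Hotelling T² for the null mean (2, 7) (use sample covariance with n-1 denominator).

Step 1 — sample mean vector:
  mean(U) = (5 + 7 + 8 + 5) / 4 = 25/4 = 6.25
  mean(V) = (8 + 1 + 1 + 7) / 4 = 17/4 = 4.25
  x̄ = (6.25, 4.25),  deviation x̄ - mu_0 = (6.25, 4.25) - (2, 7) = (4.25, -2.75).

Step 2 — sample covariance matrix, S[i,j] = (1/(n-1)) · Σ_k (x_{k,i} - mean_i) · (x_{k,j} - mean_j), divisor n-1 = 3:
  S[U,U] = ((-1.25)·(-1.25) + (0.75)·(0.75) + (1.75)·(1.75) + (-1.25)·(-1.25)) / 3 = 6.75/3 = 2.25
  S[U,V] = ((-1.25)·(3.75) + (0.75)·(-3.25) + (1.75)·(-3.25) + (-1.25)·(2.75)) / 3 = -16.25/3 = -5.4167
  S[V,V] = ((3.75)·(3.75) + (-3.25)·(-3.25) + (-3.25)·(-3.25) + (2.75)·(2.75)) / 3 = 42.75/3 = 14.25
  S = [[2.25, -5.4167],
 [-5.4167, 14.25]].

Step 3 — invert S. det(S) = 2.25·14.25 - (-5.4167)² = 2.7222.
  S^{-1} = (1/det) · [[d, -b], [-b, a]] = [[5.2347, 1.9898],
 [1.9898, 0.8265]].

Step 4 — quadratic form (x̄ - mu_0)^T · S^{-1} · (x̄ - mu_0):
  S^{-1} · (x̄ - mu_0) = (16.7755, 6.1837),
  (x̄ - mu_0)^T · [...] = (4.25)·(16.7755) + (-2.75)·(6.1837) = 54.2908.

Step 5 — scale by n: T² = 4 · 54.2908 = 217.1633.

T² ≈ 217.1633


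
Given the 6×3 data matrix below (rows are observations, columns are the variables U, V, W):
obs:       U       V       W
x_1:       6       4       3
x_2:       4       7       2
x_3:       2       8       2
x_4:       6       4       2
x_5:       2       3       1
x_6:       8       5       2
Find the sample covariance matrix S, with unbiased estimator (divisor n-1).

Step 1 — column means:
  mean(U) = (6 + 4 + 2 + 6 + 2 + 8) / 6 = 28/6 = 4.6667
  mean(V) = (4 + 7 + 8 + 4 + 3 + 5) / 6 = 31/6 = 5.1667
  mean(W) = (3 + 2 + 2 + 2 + 1 + 2) / 6 = 12/6 = 2

Step 2 — sample covariance S[i,j] = (1/(n-1)) · Σ_k (x_{k,i} - mean_i) · (x_{k,j} - mean_j), with n-1 = 5.
  S[U,U] = ((1.3333)·(1.3333) + (-0.6667)·(-0.6667) + (-2.6667)·(-2.6667) + (1.3333)·(1.3333) + (-2.6667)·(-2.6667) + (3.3333)·(3.3333)) / 5 = 29.3333/5 = 5.8667
  S[U,V] = ((1.3333)·(-1.1667) + (-0.6667)·(1.8333) + (-2.6667)·(2.8333) + (1.3333)·(-1.1667) + (-2.6667)·(-2.1667) + (3.3333)·(-0.1667)) / 5 = -6.6667/5 = -1.3333
  S[U,W] = ((1.3333)·(1) + (-0.6667)·(0) + (-2.6667)·(0) + (1.3333)·(0) + (-2.6667)·(-1) + (3.3333)·(0)) / 5 = 4/5 = 0.8
  S[V,V] = ((-1.1667)·(-1.1667) + (1.8333)·(1.8333) + (2.8333)·(2.8333) + (-1.1667)·(-1.1667) + (-2.1667)·(-2.1667) + (-0.1667)·(-0.1667)) / 5 = 18.8333/5 = 3.7667
  S[V,W] = ((-1.1667)·(1) + (1.8333)·(0) + (2.8333)·(0) + (-1.1667)·(0) + (-2.1667)·(-1) + (-0.1667)·(0)) / 5 = 1/5 = 0.2
  S[W,W] = ((1)·(1) + (0)·(0) + (0)·(0) + (0)·(0) + (-1)·(-1) + (0)·(0)) / 5 = 2/5 = 0.4

S is symmetric (S[j,i] = S[i,j]). Assembling:

S = [[5.8667, -1.3333, 0.8],
 [-1.3333, 3.7667, 0.2],
 [0.8, 0.2, 0.4]]


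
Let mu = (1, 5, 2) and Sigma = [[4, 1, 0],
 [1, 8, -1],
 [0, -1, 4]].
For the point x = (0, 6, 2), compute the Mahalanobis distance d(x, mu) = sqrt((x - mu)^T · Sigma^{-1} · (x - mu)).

Step 1 — centre the observation: (x - mu) = (-1, 1, 0).

Step 2 — invert Sigma (cofactor / det for 3×3, or solve directly):
  Sigma^{-1} = [[0.2583, -0.0333, -0.0083],
 [-0.0333, 0.1333, 0.0333],
 [-0.0083, 0.0333, 0.2583]].

Step 3 — form the quadratic (x - mu)^T · Sigma^{-1} · (x - mu):
  Sigma^{-1} · (x - mu) = (-0.2917, 0.1667, 0.0417).
  (x - mu)^T · [Sigma^{-1} · (x - mu)] = (-1)·(-0.2917) + (1)·(0.1667) + (0)·(0.0417) = 0.4583.

Step 4 — take square root: d = √(0.4583) ≈ 0.677.

d(x, mu) = √(0.4583) ≈ 0.677


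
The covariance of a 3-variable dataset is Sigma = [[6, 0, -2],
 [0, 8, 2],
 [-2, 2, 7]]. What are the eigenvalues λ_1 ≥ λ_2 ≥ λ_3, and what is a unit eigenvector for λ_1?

Step 1 — characteristic polynomial p(λ) = det(λI - Sigma) = λ³ - tr·λ² + c_1·λ - det, where tr = trace, c_1 = sum of the principal 2×2 minors, det = det(Sigma):
  tr = 6 + 8 + 7 = 21,
  c_1 = (6·8 - (0)²) + (6·7 - (-2)²) + (8·7 - (2)²) = 48 + 38 + 52 = 138,
  det = 6·(8·7 - (2)²) - (0)·((0)·7 - (2)·(-2)) + (-2)·((0)·(2) - 8·(-2)) = 6·(52) - (0)·(4) + (-2)·(16) = 280.
  So p(λ) = λ³ - 21λ² + 138λ - 280.
Step 2 — look for an integer root (rational root theorem: any rational root is an integer divisor of 280). Testing λ = 4:
  p(4) = 64 - 336 + 552 - 280 = 0  ✓
  Dividing out (λ - 4): p(λ) = (λ - 4)(λ² - 17λ + 70).
Step 3 — remaining eigenvalues from the quadratic λ² - 17λ + 70 = 0:
  Δ = 17² - 4·70 = 289 - 280 = 9,  λ = (17 ± √9)/2 = (17 ± 3)/2 = 10 or 7.
  Sorted: λ_1 = 10,  λ_2 = 7,  λ_3 = 4  (check: sum = 21 = tr ✓).

Step 4 — unit eigenvector for λ_1 = 10: v spans the null space of (Sigma - λ_1 I), whose rows are
  r_1 = (-4, 0, -2),  r_2 = (0, -2, 2),  r_3 = (-2, 2, -3).
  v is orthogonal to every row, so take v ∝ r_1 × r_2 = ((0)·(2) - (-2)·(-2), (-2)·(0) - (-4)·(2), (-4)·(-2) - (0)·(0)) = (-4, 8, 8).
  Rescale (divide by 4; multiply by -1 so the first nonzero entry is positive): u = (1, -2, -2).
  ||u|| = √((1)² + (-2)² + (-2)²) = √(9) = 3,  v_1 = u/||u|| ≈ (0.3333, -0.6667, -0.6667) (||v_1|| = 1).

λ_1 = 10,  λ_2 = 7,  λ_3 = 4;  v_1 ≈ (0.3333, -0.6667, -0.6667)


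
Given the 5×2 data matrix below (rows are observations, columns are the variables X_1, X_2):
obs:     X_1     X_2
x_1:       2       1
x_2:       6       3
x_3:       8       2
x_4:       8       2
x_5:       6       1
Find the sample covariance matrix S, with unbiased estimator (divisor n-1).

Step 1 — column means:
  mean(X_1) = (2 + 6 + 8 + 8 + 6) / 5 = 30/5 = 6
  mean(X_2) = (1 + 3 + 2 + 2 + 1) / 5 = 9/5 = 1.8

Step 2 — sample covariance S[i,j] = (1/(n-1)) · Σ_k (x_{k,i} - mean_i) · (x_{k,j} - mean_j), with n-1 = 4.
  S[X_1,X_1] = ((-4)·(-4) + (0)·(0) + (2)·(2) + (2)·(2) + (0)·(0)) / 4 = 24/4 = 6
  S[X_1,X_2] = ((-4)·(-0.8) + (0)·(1.2) + (2)·(0.2) + (2)·(0.2) + (0)·(-0.8)) / 4 = 4/4 = 1
  S[X_2,X_2] = ((-0.8)·(-0.8) + (1.2)·(1.2) + (0.2)·(0.2) + (0.2)·(0.2) + (-0.8)·(-0.8)) / 4 = 2.8/4 = 0.7

S is symmetric (S[j,i] = S[i,j]). Assembling:

S = [[6, 1],
 [1, 0.7]]


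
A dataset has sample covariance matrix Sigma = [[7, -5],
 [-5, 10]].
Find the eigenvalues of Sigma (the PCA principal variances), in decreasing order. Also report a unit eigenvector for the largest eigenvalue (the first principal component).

Step 1 — characteristic polynomial of 2×2 Sigma:
  det(Sigma - λI) = λ² - trace · λ + det = 0.
  trace = 7 + 10 = 17, det = 7·10 - (-5)² = 45.
Step 2 — discriminant:
  Δ = trace² - 4·det = 289 - 180 = 109.
Step 3 — eigenvalues:
  λ = (trace ± √Δ)/2 = (17 ± 10.4403)/2,
  λ_1 = 13.7202,  λ_2 = 3.2798.

Step 4 — unit eigenvector for λ_1: solve (Sigma - λ_1 I)v = 0. First row:
  (7 - 13.7202)·v_x + (-5)·v_y = 0, i.e. (-6.7202)·v_x + (-5)·v_y = 0,
  so v ∝ (b, λ_1 - a) = (-5, 6.7202); multiply by -1 so the first entry is positive: u = (5, -6.7202).
  ||u|| = √((5)² + (-6.7202)²) = √(70.1605) ≈ 8.3762,
  v_1 = u/||u|| ≈ (0.5969, -0.8023) (||v_1|| = 1).

λ_1 = 13.7202,  λ_2 = 3.2798;  v_1 ≈ (0.5969, -0.8023)


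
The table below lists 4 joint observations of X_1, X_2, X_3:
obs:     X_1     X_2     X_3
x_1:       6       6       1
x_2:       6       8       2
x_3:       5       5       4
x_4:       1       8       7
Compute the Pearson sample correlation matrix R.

Step 1 — column means:
  mean(X_1) = (6 + 6 + 5 + 1) / 4 = 18/4 = 4.5
  mean(X_2) = (6 + 8 + 5 + 8) / 4 = 27/4 = 6.75
  mean(X_3) = (1 + 2 + 4 + 7) / 4 = 14/4 = 3.5

Step 2 — sample variances and covariances s[i,j] = (1/(n-1)) · Σ_k (x_{k,i} - mean_i) · (x_{k,j} - mean_j), with n-1 = 3:
  s[X_1,X_1] = ((1.5)·(1.5) + (1.5)·(1.5) + (0.5)·(0.5) + (-3.5)·(-3.5)) / 3 = 17/3 = 5.6667
  s[X_1,X_2] = ((1.5)·(-0.75) + (1.5)·(1.25) + (0.5)·(-1.75) + (-3.5)·(1.25)) / 3 = -4.5/3 = -1.5
  s[X_1,X_3] = ((1.5)·(-2.5) + (1.5)·(-1.5) + (0.5)·(0.5) + (-3.5)·(3.5)) / 3 = -18/3 = -6
  s[X_2,X_2] = ((-0.75)·(-0.75) + (1.25)·(1.25) + (-1.75)·(-1.75) + (1.25)·(1.25)) / 3 = 6.75/3 = 2.25
  s[X_2,X_3] = ((-0.75)·(-2.5) + (1.25)·(-1.5) + (-1.75)·(0.5) + (1.25)·(3.5)) / 3 = 3.5/3 = 1.1667
  s[X_3,X_3] = ((-2.5)·(-2.5) + (-1.5)·(-1.5) + (0.5)·(0.5) + (3.5)·(3.5)) / 3 = 21/3 = 7
  Sample standard deviations s_i = √(s[i,i]):
  s(X_1) = √(5.6667) = 2.3805
  s(X_2) = √(2.25) = 1.5
  s(X_3) = √(7) = 2.6458

Step 3 — r_{ij} = s_{ij} / (s_i · s_j):
  r[X_1,X_1] = 1 (diagonal).
  r[X_1,X_2] = -1.5 / (2.3805 · 1.5) = -1.5 / 3.5707 = -0.4201
  r[X_1,X_3] = -6 / (2.3805 · 2.6458) = -6 / 6.2981 = -0.9527
  r[X_2,X_2] = 1 (diagonal).
  r[X_2,X_3] = 1.1667 / (1.5 · 2.6458) = 1.1667 / 3.9686 = 0.294
  r[X_3,X_3] = 1 (diagonal).

R is symmetric with unit diagonal. Assembling:

R = [[1, -0.4201, -0.9527],
 [-0.4201, 1, 0.294],
 [-0.9527, 0.294, 1]]


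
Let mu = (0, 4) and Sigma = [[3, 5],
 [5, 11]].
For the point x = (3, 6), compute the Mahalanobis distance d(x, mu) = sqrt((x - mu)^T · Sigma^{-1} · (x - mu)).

Step 1 — centre the observation: (x - mu) = (3, 2).

Step 2 — invert Sigma. det(Sigma) = 3·11 - (5)² = 8.
  Sigma^{-1} = (1/det) · [[d, -b], [-b, a]] = [[1.375, -0.625],
 [-0.625, 0.375]].

Step 3 — form the quadratic (x - mu)^T · Sigma^{-1} · (x - mu):
  Sigma^{-1} · (x - mu) = (2.875, -1.125).
  (x - mu)^T · [Sigma^{-1} · (x - mu)] = (3)·(2.875) + (2)·(-1.125) = 6.375.

Step 4 — take square root: d = √(6.375) ≈ 2.5249.

d(x, mu) = √(6.375) ≈ 2.5249


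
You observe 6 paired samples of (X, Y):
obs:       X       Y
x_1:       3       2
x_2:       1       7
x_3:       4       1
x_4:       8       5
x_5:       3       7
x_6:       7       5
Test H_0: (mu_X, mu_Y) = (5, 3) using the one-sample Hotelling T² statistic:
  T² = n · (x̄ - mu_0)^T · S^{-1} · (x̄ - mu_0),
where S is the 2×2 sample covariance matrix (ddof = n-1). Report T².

Step 1 — sample mean vector:
  mean(X) = (3 + 1 + 4 + 8 + 3 + 7) / 6 = 26/6 = 4.3333
  mean(Y) = (2 + 7 + 1 + 5 + 7 + 5) / 6 = 27/6 = 4.5
  x̄ = (4.3333, 4.5),  deviation x̄ - mu_0 = (4.3333, 4.5) - (5, 3) = (-0.6667, 1.5).

Step 2 — sample covariance matrix, S[i,j] = (1/(n-1)) · Σ_k (x_{k,i} - mean_i) · (x_{k,j} - mean_j), divisor n-1 = 5:
  S[X,X] = ((-1.3333)·(-1.3333) + (-3.3333)·(-3.3333) + (-0.3333)·(-0.3333) + (3.6667)·(3.6667) + (-1.3333)·(-1.3333) + (2.6667)·(2.6667)) / 5 = 35.3333/5 = 7.0667
  S[X,Y] = ((-1.3333)·(-2.5) + (-3.3333)·(2.5) + (-0.3333)·(-3.5) + (3.6667)·(0.5) + (-1.3333)·(2.5) + (2.6667)·(0.5)) / 5 = -4/5 = -0.8
  S[Y,Y] = ((-2.5)·(-2.5) + (2.5)·(2.5) + (-3.5)·(-3.5) + (0.5)·(0.5) + (2.5)·(2.5) + (0.5)·(0.5)) / 5 = 31.5/5 = 6.3
  S = [[7.0667, -0.8],
 [-0.8, 6.3]].

Step 3 — invert S. det(S) = 7.0667·6.3 - (-0.8)² = 43.88.
  S^{-1} = (1/det) · [[d, -b], [-b, a]] = [[0.1436, 0.0182],
 [0.0182, 0.161]].

Step 4 — quadratic form (x̄ - mu_0)^T · S^{-1} · (x̄ - mu_0):
  S^{-1} · (x̄ - mu_0) = (-0.0684, 0.2294),
  (x̄ - mu_0)^T · [...] = (-0.6667)·(-0.0684) + (1.5)·(0.2294) = 0.3897.

Step 5 — scale by n: T² = 6 · 0.3897 = 2.3382.

T² ≈ 2.3382


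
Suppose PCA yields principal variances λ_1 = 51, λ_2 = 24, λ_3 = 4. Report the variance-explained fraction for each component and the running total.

Step 1 — total variance = trace(Sigma) = Σ λ_i = 51 + 24 + 4 = 79.

Step 2 — fraction explained by component i = λ_i / Σ λ:
  PC1: 51/79 = 0.6456
  PC2: 24/79 = 0.3038
  PC3: 4/79 = 0.0506

Step 3 — cumulative fraction after k components = (λ_1 + ... + λ_k) / Σ λ:
  k = 1: 51/79 = 0.6456
  k = 2: (51 + 24)/79 = 75/79 = 0.9494
  k = 3: (51 + 24 + 4)/79 = 79/79 = 1

Summary (fraction, with percent):

explained: PC1 0.6456 (64.56%), PC2 0.3038 (30.38%), PC3 0.0506 (5.06%);  cumulative: 0.6456, 0.9494, 1


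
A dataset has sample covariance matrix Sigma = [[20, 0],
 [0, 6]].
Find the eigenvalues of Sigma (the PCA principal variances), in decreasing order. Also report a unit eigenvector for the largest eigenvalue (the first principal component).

Step 1 — characteristic polynomial of 2×2 Sigma:
  det(Sigma - λI) = λ² - trace · λ + det = 0.
  trace = 20 + 6 = 26, det = 20·6 - (0)² = 120.
Step 2 — discriminant:
  Δ = trace² - 4·det = 676 - 480 = 196.
Step 3 — eigenvalues:
  λ = (trace ± √Δ)/2 = (26 ± 14)/2,
  λ_1 = 20,  λ_2 = 6.

Step 4 — unit eigenvector for λ_1: Sigma is diagonal, so its eigenvectors are the coordinate axes. λ_1 = 20 is the diagonal entry on the first coordinate axis, hence
  v_1 = (1, 0) (||v_1|| = 1).

λ_1 = 20,  λ_2 = 6;  v_1 ≈ (1, 0)


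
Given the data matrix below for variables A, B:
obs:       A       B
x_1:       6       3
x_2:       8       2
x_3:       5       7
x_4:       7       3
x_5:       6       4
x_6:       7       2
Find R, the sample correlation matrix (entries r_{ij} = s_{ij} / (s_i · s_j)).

Step 1 — column means:
  mean(A) = (6 + 8 + 5 + 7 + 6 + 7) / 6 = 39/6 = 6.5
  mean(B) = (3 + 2 + 7 + 3 + 4 + 2) / 6 = 21/6 = 3.5

Step 2 — sample variances and covariances s[i,j] = (1/(n-1)) · Σ_k (x_{k,i} - mean_i) · (x_{k,j} - mean_j), with n-1 = 5:
  s[A,A] = ((-0.5)·(-0.5) + (1.5)·(1.5) + (-1.5)·(-1.5) + (0.5)·(0.5) + (-0.5)·(-0.5) + (0.5)·(0.5)) / 5 = 5.5/5 = 1.1
  s[A,B] = ((-0.5)·(-0.5) + (1.5)·(-1.5) + (-1.5)·(3.5) + (0.5)·(-0.5) + (-0.5)·(0.5) + (0.5)·(-1.5)) / 5 = -8.5/5 = -1.7
  s[B,B] = ((-0.5)·(-0.5) + (-1.5)·(-1.5) + (3.5)·(3.5) + (-0.5)·(-0.5) + (0.5)·(0.5) + (-1.5)·(-1.5)) / 5 = 17.5/5 = 3.5
  Sample standard deviations s_i = √(s[i,i]):
  s(A) = √(1.1) = 1.0488
  s(B) = √(3.5) = 1.8708

Step 3 — r_{ij} = s_{ij} / (s_i · s_j):
  r[A,A] = 1 (diagonal).
  r[A,B] = -1.7 / (1.0488 · 1.8708) = -1.7 / 1.9621 = -0.8664
  r[B,B] = 1 (diagonal).

R is symmetric with unit diagonal. Assembling:

R = [[1, -0.8664],
 [-0.8664, 1]]


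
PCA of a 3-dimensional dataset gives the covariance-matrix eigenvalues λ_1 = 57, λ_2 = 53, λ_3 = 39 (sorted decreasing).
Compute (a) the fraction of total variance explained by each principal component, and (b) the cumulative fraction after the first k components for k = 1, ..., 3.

Step 1 — total variance = trace(Sigma) = Σ λ_i = 57 + 53 + 39 = 149.

Step 2 — fraction explained by component i = λ_i / Σ λ:
  PC1: 57/149 = 0.3826
  PC2: 53/149 = 0.3557
  PC3: 39/149 = 0.2617

Step 3 — cumulative fraction after k components = (λ_1 + ... + λ_k) / Σ λ:
  k = 1: 57/149 = 0.3826
  k = 2: (57 + 53)/149 = 110/149 = 0.7383
  k = 3: (57 + 53 + 39)/149 = 149/149 = 1

Summary (fraction, with percent):

explained: PC1 0.3826 (38.26%), PC2 0.3557 (35.57%), PC3 0.2617 (26.17%);  cumulative: 0.3826, 0.7383, 1


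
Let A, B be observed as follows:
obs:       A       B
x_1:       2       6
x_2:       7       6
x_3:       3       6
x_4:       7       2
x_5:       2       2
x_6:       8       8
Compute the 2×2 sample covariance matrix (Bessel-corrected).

Step 1 — column means:
  mean(A) = (2 + 7 + 3 + 7 + 2 + 8) / 6 = 29/6 = 4.8333
  mean(B) = (6 + 6 + 6 + 2 + 2 + 8) / 6 = 30/6 = 5

Step 2 — sample covariance S[i,j] = (1/(n-1)) · Σ_k (x_{k,i} - mean_i) · (x_{k,j} - mean_j), with n-1 = 5.
  S[A,A] = ((-2.8333)·(-2.8333) + (2.1667)·(2.1667) + (-1.8333)·(-1.8333) + (2.1667)·(2.1667) + (-2.8333)·(-2.8333) + (3.1667)·(3.1667)) / 5 = 38.8333/5 = 7.7667
  S[A,B] = ((-2.8333)·(1) + (2.1667)·(1) + (-1.8333)·(1) + (2.1667)·(-3) + (-2.8333)·(-3) + (3.1667)·(3)) / 5 = 9/5 = 1.8
  S[B,B] = ((1)·(1) + (1)·(1) + (1)·(1) + (-3)·(-3) + (-3)·(-3) + (3)·(3)) / 5 = 30/5 = 6

S is symmetric (S[j,i] = S[i,j]). Assembling:

S = [[7.7667, 1.8],
 [1.8, 6]]


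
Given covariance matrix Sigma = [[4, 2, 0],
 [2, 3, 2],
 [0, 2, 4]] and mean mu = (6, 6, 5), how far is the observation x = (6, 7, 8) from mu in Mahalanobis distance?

Step 1 — centre the observation: (x - mu) = (0, 1, 3).

Step 2 — invert Sigma (cofactor / det for 3×3, or solve directly):
  Sigma^{-1} = [[0.5, -0.5, 0.25],
 [-0.5, 1, -0.5],
 [0.25, -0.5, 0.5]].

Step 3 — form the quadratic (x - mu)^T · Sigma^{-1} · (x - mu):
  Sigma^{-1} · (x - mu) = (0.25, -0.5, 1).
  (x - mu)^T · [Sigma^{-1} · (x - mu)] = (0)·(0.25) + (1)·(-0.5) + (3)·(1) = 2.5.

Step 4 — take square root: d = √(2.5) ≈ 1.5811.

d(x, mu) = √(2.5) ≈ 1.5811


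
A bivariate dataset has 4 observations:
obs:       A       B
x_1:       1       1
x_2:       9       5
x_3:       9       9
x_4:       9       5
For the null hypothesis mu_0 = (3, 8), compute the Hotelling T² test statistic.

Step 1 — sample mean vector:
  mean(A) = (1 + 9 + 9 + 9) / 4 = 28/4 = 7
  mean(B) = (1 + 5 + 9 + 5) / 4 = 20/4 = 5
  x̄ = (7, 5),  deviation x̄ - mu_0 = (7, 5) - (3, 8) = (4, -3).

Step 2 — sample covariance matrix, S[i,j] = (1/(n-1)) · Σ_k (x_{k,i} - mean_i) · (x_{k,j} - mean_j), divisor n-1 = 3:
  S[A,A] = ((-6)·(-6) + (2)·(2) + (2)·(2) + (2)·(2)) / 3 = 48/3 = 16
  S[A,B] = ((-6)·(-4) + (2)·(0) + (2)·(4) + (2)·(0)) / 3 = 32/3 = 10.6667
  S[B,B] = ((-4)·(-4) + (0)·(0) + (4)·(4) + (0)·(0)) / 3 = 32/3 = 10.6667
  S = [[16, 10.6667],
 [10.6667, 10.6667]].

Step 3 — invert S. det(S) = 16·10.6667 - (10.6667)² = 56.8889.
  S^{-1} = (1/det) · [[d, -b], [-b, a]] = [[0.1875, -0.1875],
 [-0.1875, 0.2812]].

Step 4 — quadratic form (x̄ - mu_0)^T · S^{-1} · (x̄ - mu_0):
  S^{-1} · (x̄ - mu_0) = (1.3125, -1.5938),
  (x̄ - mu_0)^T · [...] = (4)·(1.3125) + (-3)·(-1.5938) = 10.0312.

Step 5 — scale by n: T² = 4 · 10.0312 = 40.125.

T² ≈ 40.125


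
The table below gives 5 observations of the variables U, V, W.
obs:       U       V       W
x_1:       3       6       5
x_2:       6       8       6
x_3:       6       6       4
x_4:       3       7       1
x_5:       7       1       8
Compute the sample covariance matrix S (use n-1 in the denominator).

Step 1 — column means:
  mean(U) = (3 + 6 + 6 + 3 + 7) / 5 = 25/5 = 5
  mean(V) = (6 + 8 + 6 + 7 + 1) / 5 = 28/5 = 5.6
  mean(W) = (5 + 6 + 4 + 1 + 8) / 5 = 24/5 = 4.8

Step 2 — sample covariance S[i,j] = (1/(n-1)) · Σ_k (x_{k,i} - mean_i) · (x_{k,j} - mean_j), with n-1 = 4.
  S[U,U] = ((-2)·(-2) + (1)·(1) + (1)·(1) + (-2)·(-2) + (2)·(2)) / 4 = 14/4 = 3.5
  S[U,V] = ((-2)·(0.4) + (1)·(2.4) + (1)·(0.4) + (-2)·(1.4) + (2)·(-4.6)) / 4 = -10/4 = -2.5
  S[U,W] = ((-2)·(0.2) + (1)·(1.2) + (1)·(-0.8) + (-2)·(-3.8) + (2)·(3.2)) / 4 = 14/4 = 3.5
  S[V,V] = ((0.4)·(0.4) + (2.4)·(2.4) + (0.4)·(0.4) + (1.4)·(1.4) + (-4.6)·(-4.6)) / 4 = 29.2/4 = 7.3
  S[V,W] = ((0.4)·(0.2) + (2.4)·(1.2) + (0.4)·(-0.8) + (1.4)·(-3.8) + (-4.6)·(3.2)) / 4 = -17.4/4 = -4.35
  S[W,W] = ((0.2)·(0.2) + (1.2)·(1.2) + (-0.8)·(-0.8) + (-3.8)·(-3.8) + (3.2)·(3.2)) / 4 = 26.8/4 = 6.7

S is symmetric (S[j,i] = S[i,j]). Assembling:

S = [[3.5, -2.5, 3.5],
 [-2.5, 7.3, -4.35],
 [3.5, -4.35, 6.7]]


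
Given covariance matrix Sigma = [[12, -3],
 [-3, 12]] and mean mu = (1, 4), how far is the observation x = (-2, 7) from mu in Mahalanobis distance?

Step 1 — centre the observation: (x - mu) = (-3, 3).

Step 2 — invert Sigma. det(Sigma) = 12·12 - (-3)² = 135.
  Sigma^{-1} = (1/det) · [[d, -b], [-b, a]] = [[0.0889, 0.0222],
 [0.0222, 0.0889]].

Step 3 — form the quadratic (x - mu)^T · Sigma^{-1} · (x - mu):
  Sigma^{-1} · (x - mu) = (-0.2, 0.2).
  (x - mu)^T · [Sigma^{-1} · (x - mu)] = (-3)·(-0.2) + (3)·(0.2) = 1.2.

Step 4 — take square root: d = √(1.2) ≈ 1.0954.

d(x, mu) = √(1.2) ≈ 1.0954


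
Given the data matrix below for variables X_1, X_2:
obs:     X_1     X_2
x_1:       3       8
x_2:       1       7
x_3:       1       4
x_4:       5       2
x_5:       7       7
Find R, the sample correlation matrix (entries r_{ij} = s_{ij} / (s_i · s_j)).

Step 1 — column means:
  mean(X_1) = (3 + 1 + 1 + 5 + 7) / 5 = 17/5 = 3.4
  mean(X_2) = (8 + 7 + 4 + 2 + 7) / 5 = 28/5 = 5.6

Step 2 — sample variances and covariances s[i,j] = (1/(n-1)) · Σ_k (x_{k,i} - mean_i) · (x_{k,j} - mean_j), with n-1 = 4:
  s[X_1,X_1] = ((-0.4)·(-0.4) + (-2.4)·(-2.4) + (-2.4)·(-2.4) + (1.6)·(1.6) + (3.6)·(3.6)) / 4 = 27.2/4 = 6.8
  s[X_1,X_2] = ((-0.4)·(2.4) + (-2.4)·(1.4) + (-2.4)·(-1.6) + (1.6)·(-3.6) + (3.6)·(1.4)) / 4 = -1.2/4 = -0.3
  s[X_2,X_2] = ((2.4)·(2.4) + (1.4)·(1.4) + (-1.6)·(-1.6) + (-3.6)·(-3.6) + (1.4)·(1.4)) / 4 = 25.2/4 = 6.3
  Sample standard deviations s_i = √(s[i,i]):
  s(X_1) = √(6.8) = 2.6077
  s(X_2) = √(6.3) = 2.51

Step 3 — r_{ij} = s_{ij} / (s_i · s_j):
  r[X_1,X_1] = 1 (diagonal).
  r[X_1,X_2] = -0.3 / (2.6077 · 2.51) = -0.3 / 6.5452 = -0.0458
  r[X_2,X_2] = 1 (diagonal).

R is symmetric with unit diagonal. Assembling:

R = [[1, -0.0458],
 [-0.0458, 1]]


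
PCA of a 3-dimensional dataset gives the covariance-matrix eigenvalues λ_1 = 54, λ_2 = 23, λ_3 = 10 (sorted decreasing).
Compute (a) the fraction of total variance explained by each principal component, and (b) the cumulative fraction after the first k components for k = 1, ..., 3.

Step 1 — total variance = trace(Sigma) = Σ λ_i = 54 + 23 + 10 = 87.

Step 2 — fraction explained by component i = λ_i / Σ λ:
  PC1: 54/87 = 0.6207
  PC2: 23/87 = 0.2644
  PC3: 10/87 = 0.1149

Step 3 — cumulative fraction after k components = (λ_1 + ... + λ_k) / Σ λ:
  k = 1: 54/87 = 0.6207
  k = 2: (54 + 23)/87 = 77/87 = 0.8851
  k = 3: (54 + 23 + 10)/87 = 87/87 = 1

Summary (fraction, with percent):

explained: PC1 0.6207 (62.07%), PC2 0.2644 (26.44%), PC3 0.1149 (11.49%);  cumulative: 0.6207, 0.8851, 1


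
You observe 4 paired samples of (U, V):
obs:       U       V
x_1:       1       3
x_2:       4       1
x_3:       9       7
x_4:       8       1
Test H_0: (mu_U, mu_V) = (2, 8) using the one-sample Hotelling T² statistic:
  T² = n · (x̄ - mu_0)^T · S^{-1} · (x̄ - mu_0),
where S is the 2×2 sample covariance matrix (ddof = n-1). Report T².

Step 1 — sample mean vector:
  mean(U) = (1 + 4 + 9 + 8) / 4 = 22/4 = 5.5
  mean(V) = (3 + 1 + 7 + 1) / 4 = 12/4 = 3
  x̄ = (5.5, 3),  deviation x̄ - mu_0 = (5.5, 3) - (2, 8) = (3.5, -5).

Step 2 — sample covariance matrix, S[i,j] = (1/(n-1)) · Σ_k (x_{k,i} - mean_i) · (x_{k,j} - mean_j), divisor n-1 = 3:
  S[U,U] = ((-4.5)·(-4.5) + (-1.5)·(-1.5) + (3.5)·(3.5) + (2.5)·(2.5)) / 3 = 41/3 = 13.6667
  S[U,V] = ((-4.5)·(0) + (-1.5)·(-2) + (3.5)·(4) + (2.5)·(-2)) / 3 = 12/3 = 4
  S[V,V] = ((0)·(0) + (-2)·(-2) + (4)·(4) + (-2)·(-2)) / 3 = 24/3 = 8
  S = [[13.6667, 4],
 [4, 8]].

Step 3 — invert S. det(S) = 13.6667·8 - (4)² = 93.3333.
  S^{-1} = (1/det) · [[d, -b], [-b, a]] = [[0.0857, -0.0429],
 [-0.0429, 0.1464]].

Step 4 — quadratic form (x̄ - mu_0)^T · S^{-1} · (x̄ - mu_0):
  S^{-1} · (x̄ - mu_0) = (0.5143, -0.8821),
  (x̄ - mu_0)^T · [...] = (3.5)·(0.5143) + (-5)·(-0.8821) = 6.2107.

Step 5 — scale by n: T² = 4 · 6.2107 = 24.8429.

T² ≈ 24.8429
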